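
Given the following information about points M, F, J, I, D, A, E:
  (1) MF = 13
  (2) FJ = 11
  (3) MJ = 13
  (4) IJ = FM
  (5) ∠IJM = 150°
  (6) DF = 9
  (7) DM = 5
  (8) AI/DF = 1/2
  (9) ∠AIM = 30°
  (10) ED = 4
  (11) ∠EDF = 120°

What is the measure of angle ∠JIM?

From the given relations: IJ = FM = 13.
Step 1: By the law of cosines on triangle IJM: IM² = 13² + 13² − 2·13·13·cos(150°) = 630.72, so IM ≈ 25.11.
Step 2: By the inverse law of cosines on triangle JIM: cos(∠JIM) = (13² + 25.11² − 13²) / (2·13·25.11) = 630.72/652.97 = 0.9659, so ∠JIM = 15°.

Therefore, the measure of angle ∠JIM = 15°.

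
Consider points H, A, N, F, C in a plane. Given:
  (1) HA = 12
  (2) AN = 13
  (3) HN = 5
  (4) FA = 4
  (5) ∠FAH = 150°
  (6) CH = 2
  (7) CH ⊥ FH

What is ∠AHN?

Step 1: By the inverse law of cosines on triangle AHN: cos(∠AHN) = (12² + 5² − 13²) / (2·12·5) = 0/120 = 0, so ∠AHN = 90°.

Therefore, the measure of angle ∠AHN = 90°.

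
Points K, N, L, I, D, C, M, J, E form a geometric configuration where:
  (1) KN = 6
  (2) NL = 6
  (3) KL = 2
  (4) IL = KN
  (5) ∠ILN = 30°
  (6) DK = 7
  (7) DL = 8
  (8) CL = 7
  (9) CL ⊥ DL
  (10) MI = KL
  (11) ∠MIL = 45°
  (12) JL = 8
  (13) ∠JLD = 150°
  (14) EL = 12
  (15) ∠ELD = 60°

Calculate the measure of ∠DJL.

Step 1: By the law of cosines on triangle JLD: JD² = 8² + 8² − 2·8·8·cos(150°) = 238.85, so JD ≈ 15.45.
Step 2: By the inverse law of cosines on triangle DJL: cos(∠DJL) = (15.45² + 8² − 8²) / (2·15.45·8) = 238.85/247.28 = 0.9659, so ∠DJL = 15°.

Therefore, the measure of angle ∠DJL = 15°.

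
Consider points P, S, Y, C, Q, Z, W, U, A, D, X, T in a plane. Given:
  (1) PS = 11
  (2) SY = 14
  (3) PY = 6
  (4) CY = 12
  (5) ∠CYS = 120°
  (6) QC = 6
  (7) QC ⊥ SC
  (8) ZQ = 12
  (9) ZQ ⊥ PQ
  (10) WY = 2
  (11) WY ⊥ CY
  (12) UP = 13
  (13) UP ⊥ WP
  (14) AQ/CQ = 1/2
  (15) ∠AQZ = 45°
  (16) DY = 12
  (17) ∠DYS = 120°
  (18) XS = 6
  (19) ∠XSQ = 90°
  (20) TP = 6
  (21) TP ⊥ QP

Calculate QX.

Step 1: By the law of cosines on triangle CYS: CS² = 12² + 14² − 2·12·14·cos(120°) = 508, so CS = 2·√127.
Step 2: By the law of cosines on triangle SCQ: SQ² = (2·√127)² + 6² − 2·2·√127·6·cos(90°) = 544, so SQ = 4·√34.
Step 3: By the law of cosines on triangle QSX: QX² = (4·√34)² + 6² − 2·4·√34·6·cos(90°) = 580, so QX = 2·√145.

Therefore, the length of QX = 2·√145.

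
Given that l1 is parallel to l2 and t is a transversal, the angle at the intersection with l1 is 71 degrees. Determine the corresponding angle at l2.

Corresponding angles are equal: 71 degrees.

71 degrees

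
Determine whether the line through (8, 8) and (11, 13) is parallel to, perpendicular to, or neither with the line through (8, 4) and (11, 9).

Slope of line 1: m1 = (13 - 8)/(11 - 8) = 5/3 = 5/3
Slope of line 2: m2 = (9 - 4)/(11 - 8) = 5/3 = 5/3
Since m1 = m2 = 5/3, the lines are parallel.

Parallel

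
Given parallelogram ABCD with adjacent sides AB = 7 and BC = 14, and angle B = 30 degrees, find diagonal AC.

Using the law of cosines:
d^2 = 7^2 + 14^2 - 2(7)(14)cos(30 degrees)
d^2 = 49 + 196 - 196*sqrt(3)/2
d^2 = 245 - 98*sqrt(3)
d = 7*sqrt(5 - 2*sqrt(3))

7*sqrt(5 - 2*sqrt(3))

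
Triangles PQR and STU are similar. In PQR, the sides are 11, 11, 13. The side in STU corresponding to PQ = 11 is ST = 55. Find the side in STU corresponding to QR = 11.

Similar triangles have proportional sides. Setting up the proportion:
ST / PQ = TU / QR
55 / 11 = TU / 11
TU = 11 * 55 / 11 = 55.

55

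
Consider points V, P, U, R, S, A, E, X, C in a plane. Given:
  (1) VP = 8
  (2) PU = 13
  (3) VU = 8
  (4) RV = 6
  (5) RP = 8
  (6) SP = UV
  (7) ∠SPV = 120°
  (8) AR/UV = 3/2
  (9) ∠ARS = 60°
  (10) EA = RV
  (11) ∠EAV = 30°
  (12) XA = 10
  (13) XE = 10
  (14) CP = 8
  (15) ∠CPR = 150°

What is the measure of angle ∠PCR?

Step 1: By the law of cosines on triangle CPR: CR² = 8² + 8² − 2·8·8·cos(150°) = 238.85, so CR ≈ 15.45.
Step 2: By the inverse law of cosines on triangle PCR: cos(∠PCR) = (8² + 15.45² − 8²) / (2·8·15.45) = 238.85/247.28 = 0.9659, so ∠PCR = 15°.

Therefore, the measure of angle ∠PCR = 15°.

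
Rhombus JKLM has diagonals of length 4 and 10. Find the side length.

The diagonals of a rhombus bisect each other at right angles.
Half-diagonals: 4/2 = 2 and 10/2 = 5
side = sqrt(2^2 + 5^2)
side = sqrt(4 + 25)
side = sqrt(29)

sqrt(29)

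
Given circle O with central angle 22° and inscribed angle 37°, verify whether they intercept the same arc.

By the inscribed angle theorem, the inscribed angle for a central angle of 22° should be 22° / 2 = 11°.
The given inscribed angle is 37°, which does not equal 11°.
Therefore, no, they do not correspond to the same arc.

No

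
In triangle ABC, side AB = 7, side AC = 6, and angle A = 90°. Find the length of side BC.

By the law of cosines: BC^2 = AB^2 + AC^2 - 2*AB*AC*cos(A)
BC^2 = 7^2 + 6^2 - 2*7*6*cos(90°)
BC^2 = 49 + 36 - 84*(0)
BC^2 = 85
BC = sqrt(85)

sqrt(85)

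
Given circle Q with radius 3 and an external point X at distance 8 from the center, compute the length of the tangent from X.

tangent = √(d² - r²) = √(8² - 3²) = √(64 - 9) = √55 = sqrt(55)

sqrt(55)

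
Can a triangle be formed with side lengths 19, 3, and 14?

Check the triangle inequality: 3 + 14 = 17 ≤ 19.
Since the sum of two sides does not exceed the third, no triangle can be formed.

No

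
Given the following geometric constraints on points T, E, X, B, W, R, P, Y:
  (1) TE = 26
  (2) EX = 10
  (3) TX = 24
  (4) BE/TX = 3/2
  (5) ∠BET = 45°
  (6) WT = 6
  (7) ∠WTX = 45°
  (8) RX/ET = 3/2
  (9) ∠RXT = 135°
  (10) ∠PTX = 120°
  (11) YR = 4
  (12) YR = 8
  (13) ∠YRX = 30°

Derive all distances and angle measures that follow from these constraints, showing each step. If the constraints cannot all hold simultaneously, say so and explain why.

These constraints are not satisfiable: (11) YR = 4 and (12) YR = 8 assign two different lengths to the same segment. No planar figure meets all of them, so nothing further can be derived.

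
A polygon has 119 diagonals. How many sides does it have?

Using d = n(n - 3)/2, we solve 119 = n(n - 3)/2.
So n(n - 3) = 238.
Testing n = 17: 17 * 14 = 238 = 238. Correct.
The polygon has 17 sides.

17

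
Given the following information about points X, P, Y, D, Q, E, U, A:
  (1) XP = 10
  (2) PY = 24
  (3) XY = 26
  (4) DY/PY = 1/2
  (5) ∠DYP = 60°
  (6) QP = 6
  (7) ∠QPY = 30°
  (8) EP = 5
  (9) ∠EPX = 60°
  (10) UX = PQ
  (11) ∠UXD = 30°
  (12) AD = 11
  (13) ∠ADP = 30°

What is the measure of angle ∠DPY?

From the given relations: DY = 1/2·PY = 1/2·24 = 12.
Step 1: By the law of cosines on triangle PYD: PD² = 24² + 12² − 2·24·12·cos(60°) = 432, so PD = 12·√3.
Step 2: By the inverse law of cosines on triangle DPY: cos(∠DPY) = ((12·√3)² + 24² − 12²) / (2·12·√3·24) = 864/997.66 = 0.866, so ∠DPY = 30°.

Therefore, the measure of angle ∠DPY = 30°.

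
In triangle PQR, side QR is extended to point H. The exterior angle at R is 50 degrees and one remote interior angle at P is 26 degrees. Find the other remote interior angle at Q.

By the exterior angle theorem: exterior angle = sum of remote interior angles.
50 = 26 + angle Q
angle Q = 50 - 26 = 24 degrees

24 degrees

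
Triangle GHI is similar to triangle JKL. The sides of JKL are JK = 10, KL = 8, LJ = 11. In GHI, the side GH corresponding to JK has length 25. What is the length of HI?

k = 25/10 = 5/2. HI = 5/2 * 8 = 20.

20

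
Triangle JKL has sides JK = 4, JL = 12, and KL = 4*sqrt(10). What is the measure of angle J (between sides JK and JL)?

By the inverse law of cosines: cos(J) = (JK² + JL² - KL²) / (2 × JK × JL)
cos(J) = (4² + 12² - (4*sqrt(10))²) / (2 × 4 × 12)
cos(J) = (16 + 144 - (160)) / 96
cos(J) = 0
J = arccos(0) = 90°

90°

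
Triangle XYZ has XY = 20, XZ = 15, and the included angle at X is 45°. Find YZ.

When two sides and the included angle are known, the law of cosines gives the third side.
c^2 = a^2 + b^2 - 2ab cos(C) generalizes the Pythagorean theorem to non-right triangles.
Here: YZ^2 = 400 + 225 - 600*(sqrt(2)/2) = 625 - 300*sqrt(2)
YZ = 5*sqrt(25 - 12*sqrt(2))

5*sqrt(25 - 12*sqrt(2))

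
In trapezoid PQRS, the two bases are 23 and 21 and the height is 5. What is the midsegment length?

The midsegment of a trapezoid = (base1 + base2) / 2
midsegment = (23 + 21) / 2
midsegment = 44 / 2
midsegment = 22

22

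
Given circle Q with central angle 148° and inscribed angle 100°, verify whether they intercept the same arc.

By the inscribed angle theorem, the inscribed angle for a central angle of 148° should be 148° / 2 = 74°.
The given inscribed angle is 100°, which does not equal 74°.
Therefore, no, they do not correspond to the same arc.

No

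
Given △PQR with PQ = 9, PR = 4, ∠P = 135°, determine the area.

Area = (1/2)(9)(4) sin(135°) = (1/2)(9)(4)(sqrt(2)/2) = 9*sqrt(2)

9*sqrt(2)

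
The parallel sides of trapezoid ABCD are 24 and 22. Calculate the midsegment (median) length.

midsegment = (24 + 22) / 2 = 46 / 2 = 23

23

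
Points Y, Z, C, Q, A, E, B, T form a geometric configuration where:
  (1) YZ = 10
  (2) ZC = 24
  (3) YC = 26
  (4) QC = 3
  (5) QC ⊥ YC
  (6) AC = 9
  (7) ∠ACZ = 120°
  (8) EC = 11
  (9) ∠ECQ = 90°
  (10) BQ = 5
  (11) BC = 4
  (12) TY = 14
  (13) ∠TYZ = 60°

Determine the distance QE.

Step 1: By the law of cosines on triangle QCE: QE² = 3² + 11² − 2·3·11·cos(90°) = 130, so QE = √130.

Therefore, the length of QE = √130.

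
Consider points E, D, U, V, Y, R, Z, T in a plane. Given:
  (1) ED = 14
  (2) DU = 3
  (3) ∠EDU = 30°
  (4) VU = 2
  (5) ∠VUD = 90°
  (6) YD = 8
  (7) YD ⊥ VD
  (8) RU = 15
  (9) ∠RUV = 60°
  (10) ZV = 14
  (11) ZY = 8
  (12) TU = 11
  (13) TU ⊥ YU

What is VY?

Step 1: By the law of cosines on triangle DUV: DV² = 3² + 2² − 2·3·2·cos(90°) = 13, so DV = √13.
Step 2: By the law of cosines on triangle VDY: VY² = √13² + 8² − 2·√13·8·cos(90°) = 77, so VY = √77.

Therefore, the length of VY = √77.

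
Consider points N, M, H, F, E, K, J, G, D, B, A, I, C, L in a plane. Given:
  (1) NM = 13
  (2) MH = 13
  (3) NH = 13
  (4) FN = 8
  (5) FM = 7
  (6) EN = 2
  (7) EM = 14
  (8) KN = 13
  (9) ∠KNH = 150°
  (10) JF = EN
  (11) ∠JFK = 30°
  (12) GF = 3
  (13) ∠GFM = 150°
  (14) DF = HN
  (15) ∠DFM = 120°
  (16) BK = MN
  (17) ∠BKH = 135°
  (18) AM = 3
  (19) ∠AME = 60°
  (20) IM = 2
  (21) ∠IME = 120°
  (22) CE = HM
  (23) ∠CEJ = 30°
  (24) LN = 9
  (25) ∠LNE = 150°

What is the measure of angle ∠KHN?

Step 1: By the law of cosines on triangle HNK: HK² = 13² + 13² − 2·13·13·cos(150°) = 630.72, so HK ≈ 25.11.
Step 2: By the inverse law of cosines on triangle KHN: cos(∠KHN) = (25.11² + 13² − 13²) / (2·25.11·13) = 630.72/652.97 = 0.9659, so ∠KHN = 15°.

Therefore, the measure of angle ∠KHN = 15°.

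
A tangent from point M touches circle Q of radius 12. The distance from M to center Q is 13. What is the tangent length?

Let T be the point of tangency. Then QT ⊥ MT (radius ⊥ tangent).
In right triangle QTM: QM² = QT² + MT²
13² = 12² + MT²
MT² = 25, MT = 5

5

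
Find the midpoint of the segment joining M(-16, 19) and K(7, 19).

The midpoint is the point halfway along the segment.
Move half the horizontal distance: -16 + (7 - -16)/2 = -16 + 23/2 = -9/2
Move half the vertical distance: 19 + (19 - 19)/2 = 19 + 0/2 = 19
Midpoint = (-9/2, 19)

(-9/2, 19)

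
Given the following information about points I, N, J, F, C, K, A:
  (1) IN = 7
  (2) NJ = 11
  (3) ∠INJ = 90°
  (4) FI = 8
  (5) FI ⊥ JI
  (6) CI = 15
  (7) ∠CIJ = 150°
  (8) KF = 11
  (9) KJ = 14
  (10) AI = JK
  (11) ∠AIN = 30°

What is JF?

Step 1: By the law of cosines on triangle JNI: JI² = 11² + 7² − 2·11·7·cos(90°) = 170, so JI = √170.
Step 2: By the law of cosines on triangle JIF: JF² = √170² + 8² − 2·√170·8·cos(90°) = 234, so JF = 3·√26.

Therefore, the length of JF = 3·√26.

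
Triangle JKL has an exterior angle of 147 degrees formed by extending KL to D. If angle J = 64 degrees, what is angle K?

The exterior angle theorem states that an exterior angle equals the sum of the two non-adjacent interior angles.
So 147 = 64 + angle K, which gives angle K = 147 - 64 = 83 degrees.

83 degrees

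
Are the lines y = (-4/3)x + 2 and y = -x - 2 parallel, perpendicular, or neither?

Slope of line 1: m1 = -4/3
Slope of line 2: m2 = -1
m1 != m2 and m1*m2 = 4/3 != -1. Neither.

Neither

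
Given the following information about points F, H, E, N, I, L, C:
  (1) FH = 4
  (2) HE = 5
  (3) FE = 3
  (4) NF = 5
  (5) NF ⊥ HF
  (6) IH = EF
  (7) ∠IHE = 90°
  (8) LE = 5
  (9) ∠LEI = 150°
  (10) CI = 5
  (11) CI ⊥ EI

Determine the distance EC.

From the given relations: IH = EF = 3.
Step 1: By the law of cosines on triangle EHI: EI² = 5² + 3² − 2·5·3·cos(90°) = 34, so EI = √34.
Step 2: By the law of cosines on triangle EIC: EC² = √34² + 5² − 2·√34·5·cos(90°) = 59, so EC = √59.

Therefore, the length of EC = √59.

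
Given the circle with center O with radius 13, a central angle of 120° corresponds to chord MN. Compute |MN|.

Chord = 2(13) sin(60°) = 13*sqrt(3)

13*sqrt(3)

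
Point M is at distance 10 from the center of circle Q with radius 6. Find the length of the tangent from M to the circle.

The tangent, radius, and line from the external point to the center form a right triangle.
The right angle is where the tangent meets the radius.
By the Pythagorean theorem: tangent² + 6² = 10²
tangent² = 100 - 36 = 64
tangent = 8

8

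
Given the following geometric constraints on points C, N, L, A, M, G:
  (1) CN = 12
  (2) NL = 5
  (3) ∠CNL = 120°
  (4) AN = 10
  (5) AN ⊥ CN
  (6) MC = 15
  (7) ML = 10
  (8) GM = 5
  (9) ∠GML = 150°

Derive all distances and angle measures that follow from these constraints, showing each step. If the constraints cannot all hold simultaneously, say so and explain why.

The constraints are consistent.

Step 1: From CN = 12, NL = 5, and ∠CNL = 120°, by the law of cosines:
  CL² = CN² + NL² - 2·CN·NL·cos(120°) = 144 + 25 + 60 = 229
  CL ≈ 15.13

Step 2: From CN = 12, NA = 10, and ∠CNA = 90°, by the law of cosines:
  CA² = CN² + NA² - 2·CN·NA·cos(90°) = 144 + 100 - 0 = 244
  CA = 2·√61

Step 3: From LM = 10, MG = 5, and ∠LMG = 150°, by the law of cosines:
  LG² = LM² + MG² - 2·LM·MG·cos(150°) = 100 + 25 + 86.6 = 211.6
  LG ≈ 14.55

Step 4: From CA = 2·√61, CN = 12, AN = 10, by the inverse law of cosines:
  cos(∠ACN) = (CA² + CN² - AN²) / (2·CA·CN)
  ∠ACN = 39.81°

Step 5: From CL = 15.13, CM = 15, LM = 10, by the inverse law of cosines:
  cos(∠LCM) = (CL² + CM² - LM²) / (2·CL·CM)
  ∠LCM = 38.76°

Step 6: From CL = 15.13, CN = 12, LN = 5, by the inverse law of cosines:
  cos(∠LCN) = (CL² + CN² - LN²) / (2·CL·CN)
  ∠LCN = 16.63°

Step 7: From LC = 15.13, LM = 10, CM = 15, by the inverse law of cosines:
  cos(∠CLM) = (LC² + LM² - CM²) / (2·LC·LM)
  ∠CLM = 69.9°

Step 8: From LC = 15.13, LN = 5, CN = 12, by the inverse law of cosines:
  cos(∠CLN) = (LC² + LN² - CN²) / (2·LC·LN)
  ∠CLN = 43.37°

Step 9: From LG = 14.55, LM = 10, GM = 5, by the inverse law of cosines:
  cos(∠GLM) = (LG² + LM² - GM²) / (2·LG·LM)
  ∠GLM = 9.9°

Step 10: From AC = 2·√61, AN = 10, CN = 12, by the inverse law of cosines:
  cos(∠CAN) = (AC² + AN² - CN²) / (2·AC·AN)
  ∠CAN = 50.19°

Step 11: From MC = 15, ML = 10, CL = 15.13, by the inverse law of cosines:
  cos(∠CML) = (MC² + ML² - CL²) / (2·MC·ML)
  ∠CML = 71.34°

Step 12: From GL = 14.55, GM = 5, LM = 10, by the inverse law of cosines:
  cos(∠LGM) = (GL² + GM² - LM²) / (2·GL·GM)
  ∠LGM = 20.1°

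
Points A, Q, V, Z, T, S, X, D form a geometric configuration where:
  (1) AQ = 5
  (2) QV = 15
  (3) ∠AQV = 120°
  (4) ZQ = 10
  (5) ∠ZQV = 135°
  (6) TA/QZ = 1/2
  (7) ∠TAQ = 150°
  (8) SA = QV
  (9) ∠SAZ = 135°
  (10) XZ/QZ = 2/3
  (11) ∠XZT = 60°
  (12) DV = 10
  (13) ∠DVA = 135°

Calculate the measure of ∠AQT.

From the given relations: TA = 1/2·QZ = 1/2·10 = 5.
Step 1: By the law of cosines on triangle QAT: QT² = 5² + 5² − 2·5·5·cos(150°) = 93.3, so QT ≈ 9.66.
Step 2: By the inverse law of cosines on triangle AQT: cos(∠AQT) = (5² + 9.66² − 5²) / (2·5·9.66) = 93.3/96.59 = 0.9659, so ∠AQT = 15°.

Therefore, the measure of angle ∠AQT = 15°.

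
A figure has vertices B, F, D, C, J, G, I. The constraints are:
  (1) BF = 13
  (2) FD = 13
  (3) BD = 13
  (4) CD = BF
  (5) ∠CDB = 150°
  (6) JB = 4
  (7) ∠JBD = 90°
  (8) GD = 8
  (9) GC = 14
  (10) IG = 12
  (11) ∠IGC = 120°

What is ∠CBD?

From the given relations: CD = BF = 13.
Step 1: By the law of cosines on triangle BDC: BC² = 13² + 13² − 2·13·13·cos(150°) = 630.72, so BC ≈ 25.11.
Step 2: By the inverse law of cosines on triangle CBD: cos(∠CBD) = (25.11² + 13² − 13²) / (2·25.11·13) = 630.72/652.97 = 0.9659, so ∠CBD = 15°.

Therefore, the measure of angle ∠CBD = 15°.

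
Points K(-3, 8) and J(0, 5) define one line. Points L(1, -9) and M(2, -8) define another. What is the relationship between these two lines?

Slope of line 1: m1 = (5 - 8)/(0 - -3) = -3/3 = -1
Slope of line 2: m2 = (-8 - -9)/(2 - 1) = 1/1 = 1
m1 * m2 = -1, so perpendicular.

Perpendicular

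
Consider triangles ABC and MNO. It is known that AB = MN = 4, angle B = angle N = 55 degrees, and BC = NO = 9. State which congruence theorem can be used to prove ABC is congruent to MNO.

Consider the given information: AB = MN = 4, angle B = angle N = 55 degrees, and BC = NO = 9
This is not SSS or HL: SSS requires all three pairs of sides, but we don't have that. HL only applies to right triangles with matching hypotenuse and leg.
The correct criterion is SAS. Two pairs of corresponding sides and the included angle are equal (Side-Angle-Side).

SAS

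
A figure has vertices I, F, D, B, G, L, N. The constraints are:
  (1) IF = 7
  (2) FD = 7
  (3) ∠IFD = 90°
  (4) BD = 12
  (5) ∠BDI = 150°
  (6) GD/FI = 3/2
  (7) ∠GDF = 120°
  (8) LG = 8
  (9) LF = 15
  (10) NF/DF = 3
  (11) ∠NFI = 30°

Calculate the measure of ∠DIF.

Step 1: By the law of cosines on triangle IFD: ID² = 7² + 7² − 2·7·7·cos(90°) = 98, so ID = 7·√2.
Step 2: By the inverse law of cosines on triangle DIF: cos(∠DIF) = ((7·√2)² + 7² − 7²) / (2·7·√2·7) = 98/138.59 = 0.7071, so ∠DIF = 45°.

Therefore, the measure of angle ∠DIF = 45°.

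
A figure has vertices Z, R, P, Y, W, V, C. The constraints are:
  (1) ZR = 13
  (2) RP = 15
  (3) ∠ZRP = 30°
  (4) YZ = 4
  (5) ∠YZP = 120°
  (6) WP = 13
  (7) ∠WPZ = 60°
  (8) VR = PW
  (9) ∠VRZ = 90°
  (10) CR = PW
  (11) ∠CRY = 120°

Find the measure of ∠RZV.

From the given relations: VR = PW = 13.
Step 1: By the law of cosines on triangle ZRV: ZV² = 13² + 13² − 2·13·13·cos(90°) = 338, so ZV = 13·√2.
Step 2: By the inverse law of cosines on triangle RZV: cos(∠RZV) = (13² + (13·√2)² − 13²) / (2·13·13·√2) = 338/478 = 0.7071, so ∠RZV = 45°.

Therefore, the measure of angle ∠RZV = 45°.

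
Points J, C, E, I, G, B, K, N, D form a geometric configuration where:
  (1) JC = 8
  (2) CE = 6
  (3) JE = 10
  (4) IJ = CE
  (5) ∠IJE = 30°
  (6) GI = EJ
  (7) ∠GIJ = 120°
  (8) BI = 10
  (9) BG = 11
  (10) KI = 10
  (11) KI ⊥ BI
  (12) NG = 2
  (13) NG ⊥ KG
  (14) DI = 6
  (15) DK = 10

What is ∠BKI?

Step 1: By the law of cosines on triangle KIB: KB² = 10² + 10² − 2·10·10·cos(90°) = 200, so KB = 10·√2.
Step 2: By the inverse law of cosines on triangle BKI: cos(∠BKI) = ((10·√2)² + 10² − 10²) / (2·10·√2·10) = 200/282.84 = 0.7071, so ∠BKI = 45°.

Therefore, the measure of angle ∠BKI = 45°.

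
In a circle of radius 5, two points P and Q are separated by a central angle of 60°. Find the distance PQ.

Chord = 2(5) sin(30°) = 5

5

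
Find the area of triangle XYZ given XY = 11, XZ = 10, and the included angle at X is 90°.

Area = (1/2) * XY * XZ * sin(X)
Area = (1/2) * 11 * 10 * sin(90°)
Area = (1/2) * 11 * 10 * 1
Area = 55

55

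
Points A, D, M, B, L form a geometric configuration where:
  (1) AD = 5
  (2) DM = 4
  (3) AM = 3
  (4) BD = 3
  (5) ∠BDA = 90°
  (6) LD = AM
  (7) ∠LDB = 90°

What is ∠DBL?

From the given relations: LD = AM = 3.
Step 1: By the law of cosines on triangle BDL: BL² = 3² + 3² − 2·3·3·cos(90°) = 18, so BL = 3·√2.
Step 2: By the inverse law of cosines on triangle DBL: cos(∠DBL) = (3² + (3·√2)² − 3²) / (2·3·3·√2) = 18/25.46 = 0.7071, so ∠DBL = 45°.

Therefore, the measure of angle ∠DBL = 45°.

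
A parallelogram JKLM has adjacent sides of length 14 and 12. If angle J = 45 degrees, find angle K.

Opposite sides of a parallelogram are parallel, so consecutive angles form co-interior angles on a transversal.
Co-interior angles sum to 180°, giving angle K = 180 - 45 = 135 degrees.

135 degrees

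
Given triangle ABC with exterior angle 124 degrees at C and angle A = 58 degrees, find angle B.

The exterior angle theorem states that an exterior angle equals the sum of the two non-adjacent interior angles.
So 124 = 58 + angle B, which gives angle B = 124 - 58 = 66 degrees.

66 degrees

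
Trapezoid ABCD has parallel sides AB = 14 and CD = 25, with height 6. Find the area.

Area = (14 + 25) * 6 / 2 = 234 / 2 = 117

117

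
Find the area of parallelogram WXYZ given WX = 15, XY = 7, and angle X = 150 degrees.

Area = a * b * sin(theta)
Area = 15 * 7 * sin(150 degrees)
Area = 105 * 1/2
Area = 105/2

105/2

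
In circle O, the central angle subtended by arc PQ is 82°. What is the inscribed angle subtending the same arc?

By the inscribed angle theorem, the inscribed angle is half the central angle.
Inscribed angle = 82° / 2 = 41°

41°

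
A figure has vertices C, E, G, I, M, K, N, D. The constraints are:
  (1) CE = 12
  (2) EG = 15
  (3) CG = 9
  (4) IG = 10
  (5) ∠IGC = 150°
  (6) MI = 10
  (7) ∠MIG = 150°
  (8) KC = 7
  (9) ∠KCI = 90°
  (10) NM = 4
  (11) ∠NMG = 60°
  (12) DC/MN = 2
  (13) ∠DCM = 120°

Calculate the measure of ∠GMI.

Step 1: By the law of cosines on triangle MIG: MG² = 10² + 10² − 2·10·10·cos(150°) = 373.21, so MG ≈ 19.32.
Step 2: By the inverse law of cosines on triangle GMI: cos(∠GMI) = (19.32² + 10² − 10²) / (2·19.32·10) = 373.21/386.37 = 0.9659, so ∠GMI = 15°.

Therefore, the measure of angle ∠GMI = 15°.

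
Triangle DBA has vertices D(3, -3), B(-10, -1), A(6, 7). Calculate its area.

Using the Shoelace formula for a triangle:
Area = (1/2)|x0(y1 - y2) + x1(y2 - y0) + x2(y0 - y1)|
Area = (1/2)|3(-1 - 7) + -10(7 - -3) + 6(-3 - -1)|
Area = (1/2)|-24 + -100 + -12|
Area = (1/2)|-136|
Area = (1/2)(136)
Area = 68

68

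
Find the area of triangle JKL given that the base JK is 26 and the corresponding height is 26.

Area = (1/2)(26)(26) = 338

338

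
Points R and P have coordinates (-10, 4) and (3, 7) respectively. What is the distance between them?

d = sqrt((3 - -10)^2 + (7 - 4)^2)
d = sqrt(13^2 + 3^2)
d = sqrt(169 + 9)
d = sqrt(178)

sqrt(178)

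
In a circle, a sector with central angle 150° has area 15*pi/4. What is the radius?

r² = 360 × 15*pi/4 / (π × 150) = 9, so r = 3.

3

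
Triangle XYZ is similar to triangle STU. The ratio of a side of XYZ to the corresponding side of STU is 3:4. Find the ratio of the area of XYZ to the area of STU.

The ratio of areas of similar triangles equals the square of the side ratio.
Side ratio = 3:4
Area ratio = (3/4)^2 = 9/16 = 9:16

9:16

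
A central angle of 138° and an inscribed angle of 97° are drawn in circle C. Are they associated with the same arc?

By the inscribed angle theorem, the inscribed angle for a central angle of 138° should be 138° / 2 = 69°.
The given inscribed angle is 97°, which does not equal 69°.
Therefore, no, they do not correspond to the same arc.

No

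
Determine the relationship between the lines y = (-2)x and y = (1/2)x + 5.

Slope of line 1: m1 = -2
Slope of line 2: m2 = 1/2
Two lines are perpendicular when the product of their slopes is -1 (negative reciprocals).
m1 * m2 = (-2) * (1/2) = -1, confirming perpendicularity.

Perpendicular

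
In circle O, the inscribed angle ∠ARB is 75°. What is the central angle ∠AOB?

Central angle = 2 × 75° = 150° (inscribed angle theorem).

150°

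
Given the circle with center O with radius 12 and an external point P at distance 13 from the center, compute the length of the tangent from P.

tangent = √(d² - r²) = √(13² - 12²) = √(169 - 144) = √25 = 5

5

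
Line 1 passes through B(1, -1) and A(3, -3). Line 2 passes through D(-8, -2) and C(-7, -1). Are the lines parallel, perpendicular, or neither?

Slope of line 1: m1 = (-3 - -1)/(3 - 1) = -2/2 = -1
Slope of line 2: m2 = (-1 - -2)/(-7 - -8) = 1/1 = 1
m1 * m2 = (-1) * (1) = -1 = -1, so the lines are perpendicular.

Perpendicular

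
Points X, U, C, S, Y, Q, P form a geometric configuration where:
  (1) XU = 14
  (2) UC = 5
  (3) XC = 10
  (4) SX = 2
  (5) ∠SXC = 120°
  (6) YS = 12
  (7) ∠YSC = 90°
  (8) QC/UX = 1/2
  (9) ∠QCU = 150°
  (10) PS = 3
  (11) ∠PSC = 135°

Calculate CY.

Step 1: By the law of cosines on triangle CXS: CS² = 10² + 2² − 2·10·2·cos(120°) = 124, so CS = 2·√31.
Step 2: By the law of cosines on triangle CSY: CY² = (2·√31)² + 12² − 2·2·√31·12·cos(90°) = 268, so CY = 2·√67.

Therefore, the length of CY = 2·√67.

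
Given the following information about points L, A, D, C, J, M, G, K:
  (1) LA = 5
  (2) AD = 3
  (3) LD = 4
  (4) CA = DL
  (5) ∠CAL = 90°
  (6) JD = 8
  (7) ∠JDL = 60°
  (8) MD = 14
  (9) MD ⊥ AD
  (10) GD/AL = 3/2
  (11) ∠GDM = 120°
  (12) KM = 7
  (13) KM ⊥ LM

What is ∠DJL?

Step 1: By the law of cosines on triangle JDL: JL² = 8² + 4² − 2·8·4·cos(60°) = 48, so JL = 4·√3.
Step 2: By the inverse law of cosines on triangle DJL: cos(∠DJL) = (8² + (4·√3)² − 4²) / (2·8·4·√3) = 96/110.85 = 0.866, so ∠DJL = 30°.

Therefore, the measure of angle ∠DJL = 30°.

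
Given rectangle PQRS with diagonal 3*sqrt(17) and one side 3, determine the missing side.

Using the Pythagorean theorem: d^2 = a^2 + b^2
b^2 = d^2 - a^2
b^2 = 153 - 9
b^2 = 144
b = sqrt(144) = 12

12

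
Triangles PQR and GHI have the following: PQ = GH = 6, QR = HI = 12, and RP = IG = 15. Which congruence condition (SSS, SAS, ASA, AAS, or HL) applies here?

The given information provides:
PQ = GH = 6, QR = HI = 12, and RP = IG = 15
This matches the SSS congruence theorem.
All three pairs of corresponding sides are equal (Side-Side-Side).

SSS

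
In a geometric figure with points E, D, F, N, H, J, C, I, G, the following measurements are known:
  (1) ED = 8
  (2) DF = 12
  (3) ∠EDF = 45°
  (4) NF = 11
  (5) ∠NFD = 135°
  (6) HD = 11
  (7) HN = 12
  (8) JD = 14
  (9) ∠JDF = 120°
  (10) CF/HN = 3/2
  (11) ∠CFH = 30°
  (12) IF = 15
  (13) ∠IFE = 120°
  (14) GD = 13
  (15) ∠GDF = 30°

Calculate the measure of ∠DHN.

Step 1: By the law of cosines on triangle DFN: DN² = 12² + 11² − 2·12·11·cos(135°) = 451.68, so DN ≈ 21.25.
Step 2: By the inverse law of cosines on triangle DHN: cos(∠DHN) = (11² + 12² − 21.25²) / (2·11·12) = -186.68/264 = -0.7071, so ∠DHN = 135°.

Therefore, the measure of angle ∠DHN = 135°.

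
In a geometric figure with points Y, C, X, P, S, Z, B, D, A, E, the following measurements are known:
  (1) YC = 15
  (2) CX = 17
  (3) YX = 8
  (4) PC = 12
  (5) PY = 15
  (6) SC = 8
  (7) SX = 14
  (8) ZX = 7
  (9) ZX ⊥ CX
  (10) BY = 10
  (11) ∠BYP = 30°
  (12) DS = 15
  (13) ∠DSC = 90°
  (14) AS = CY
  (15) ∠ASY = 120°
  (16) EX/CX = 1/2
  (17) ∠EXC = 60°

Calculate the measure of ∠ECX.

From the given relations: EX = 1/2·CX = 1/2·17 ≈ 8.5.
Step 1: By the law of cosines on triangle CXE: CE² = 17² + 8.5² − 2·17·8.5·cos(60°) = 216.75, so CE ≈ 14.72.
Step 2: By the inverse law of cosines on triangle ECX: cos(∠ECX) = (14.72² + 17² − 8.5²) / (2·14.72·17) = 433.5/500.56 = 0.866, so ∠ECX = 30°.

Therefore, the measure of angle ∠ECX = 30°.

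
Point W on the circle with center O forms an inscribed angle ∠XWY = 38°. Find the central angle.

Central angle = 2 × 38° = 76° (inscribed angle theorem).

76°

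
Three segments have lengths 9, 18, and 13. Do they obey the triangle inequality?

Sort the sides: 9, 13, 18.
It suffices to check that the sum of the two smallest exceeds the largest:
9 + 13 = 22 > 18. ✓
Yes, a valid triangle can be formed.

Yes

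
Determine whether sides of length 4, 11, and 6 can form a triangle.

Check the triangle inequality: 4 + 6 = 10 ≤ 11.
Since the sum of two sides does not exceed the third, no triangle can be formed.

No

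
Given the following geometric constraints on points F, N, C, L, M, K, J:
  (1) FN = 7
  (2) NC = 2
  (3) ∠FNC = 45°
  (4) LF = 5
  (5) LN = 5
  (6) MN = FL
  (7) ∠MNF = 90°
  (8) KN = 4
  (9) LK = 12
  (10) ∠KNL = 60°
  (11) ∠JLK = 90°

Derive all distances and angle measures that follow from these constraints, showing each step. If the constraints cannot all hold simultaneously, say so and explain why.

These constraints are not satisfiable: by the triangle inequality in triangle NLK, (5) LN = 5 and (8) KN = 4 force LK ≤ 5 + 4 = 9, but (9) says LK = 12. No planar figure meets all of them, so nothing further can be derived.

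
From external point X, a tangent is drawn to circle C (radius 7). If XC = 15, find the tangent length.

The tangent, radius, and line from the external point to the center form a right triangle.
The right angle is where the tangent meets the radius.
By the Pythagorean theorem: tangent² + 7² = 15²
tangent² = 225 - 49 = 176
tangent = 4*sqrt(11)

4*sqrt(11)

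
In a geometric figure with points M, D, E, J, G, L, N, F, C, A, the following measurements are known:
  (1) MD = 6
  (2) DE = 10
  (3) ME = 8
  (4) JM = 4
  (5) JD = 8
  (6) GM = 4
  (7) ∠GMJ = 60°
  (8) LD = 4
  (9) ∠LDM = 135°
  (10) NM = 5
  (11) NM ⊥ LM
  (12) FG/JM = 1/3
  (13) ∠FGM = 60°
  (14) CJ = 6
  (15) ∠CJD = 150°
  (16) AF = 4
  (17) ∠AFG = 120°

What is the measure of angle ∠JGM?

Step 1: By the law of cosines on triangle GMJ: GJ² = 4² + 4² − 2·4·4·cos(60°) = 16, so GJ = 4.
Step 2: By the inverse law of cosines on triangle JGM: cos(∠JGM) = (4² + 4² − 4²) / (2·4·4) = 16/32 = 0.5, so ∠JGM = 60°.

Therefore, the measure of angle ∠JGM = 60°.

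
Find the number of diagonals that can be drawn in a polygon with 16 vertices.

Total line segments between 16 vertices = C(16,2) = 120.
Subtract the 16 sides: 120 - 16 = 104 diagonals.

104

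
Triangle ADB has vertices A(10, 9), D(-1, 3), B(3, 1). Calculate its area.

The Shoelace formula computes the area from vertex coordinates by summing cross products.
For vertices (10,9), (-1,3), (3,1):
Signed sum = 10*3 - -1*9 + -1*1 - 3*3 + 3*9 - 10*1
= 39 + -10 + 17 = 46
Area = (1/2)|46| = 23.

23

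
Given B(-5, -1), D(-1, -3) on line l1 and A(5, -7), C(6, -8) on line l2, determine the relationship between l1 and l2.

Slope of line 1: m1 = (-3 - -1)/(-1 - -5) = -2/4 = -1/2
Slope of line 2: m2 = (-8 - -7)/(6 - 5) = -1/1 = -1
m1 != m2 (-1/2 != -1), so not parallel.
m1 * m2 = (-1/2) * (-1) = 1/2 != -1, so not perpendicular.
The lines are neither parallel nor perpendicular.

Neither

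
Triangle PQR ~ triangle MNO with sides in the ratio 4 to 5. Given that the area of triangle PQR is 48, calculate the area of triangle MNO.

Area ratio = (4/5)^2 = 16/25. Area of MNO = 48 * 25/16 = 75.

75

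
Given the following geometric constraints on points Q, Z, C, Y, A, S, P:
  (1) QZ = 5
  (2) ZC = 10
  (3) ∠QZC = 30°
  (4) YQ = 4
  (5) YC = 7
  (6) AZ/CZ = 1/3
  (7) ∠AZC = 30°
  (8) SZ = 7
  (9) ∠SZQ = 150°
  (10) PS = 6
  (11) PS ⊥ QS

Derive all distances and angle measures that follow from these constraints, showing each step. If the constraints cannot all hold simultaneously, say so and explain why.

The constraints are consistent.

From the given relations:
  AZ = 1/3·CZ = 1/3·10 ≈ 3.33

Step 1: From QZ = 5, ZC = 10, and ∠QZC = 30°, by the law of cosines:
  QC² = QZ² + ZC² - 2·QZ·ZC·cos(30°) = 25 + 100 - 86.6 = 38.4
  QC ≈ 6.2

Step 2: From QZ = 5, ZS = 7, and ∠QZS = 150°, by the law of cosines:
  QS² = QZ² + ZS² - 2·QZ·ZS·cos(150°) = 25 + 49 + 60.62 = 134.6
  QS ≈ 11.6

Step 3: From CZ = 10, ZA = 3.33, and ∠CZA = 30°, by the law of cosines:
  CA² = CZ² + ZA² - 2·CZ·ZA·cos(30°) = 100 + 11.11 - 57.74 = 53.38
  CA ≈ 7.31

Step 4: From QS = 11.6, SP = 6, and ∠QSP = 90°, by the law of cosines:
  QP² = QS² + SP² - 2·QS·SP·cos(90°) = 134.6 + 36 - 0 = 170.6
  QP ≈ 13.06

Step 5: From QC = 6.2, QY = 4, CY = 7, by the inverse law of cosines:
  cos(∠CQY) = (QC² + QY² - CY²) / (2·QC·QY)
  ∠CQY = 83.75°

Step 6: From QC = 6.2, QZ = 5, CZ = 10, by the inverse law of cosines:
  cos(∠CQZ) = (QC² + QZ² - CZ²) / (2·QC·QZ)
  ∠CQZ = 126.21°

Step 7: From QS = 11.6, QZ = 5, SZ = 7, by the inverse law of cosines:
  cos(∠SQZ) = (QS² + QZ² - SZ²) / (2·QS·QZ)
  ∠SQZ = 17.56°

Step 8: From CA = 7.31, CZ = 10, AZ = 3.33, by the inverse law of cosines:
  cos(∠ACZ) = (CA² + CZ² - AZ²) / (2·CA·CZ)
  ∠ACZ = 13.19°

Step 9: From CQ = 6.2, CY = 7, QY = 4, by the inverse law of cosines:
  cos(∠QCY) = (CQ² + CY² - QY²) / (2·CQ·CY)
  ∠QCY = 34.61°

Step 10: From CQ = 6.2, CZ = 10, QZ = 5, by the inverse law of cosines:
  cos(∠QCZ) = (CQ² + CZ² - QZ²) / (2·CQ·CZ)
  ∠QCZ = 23.79°

Step 11: From YC = 7, YQ = 4, CQ = 6.2, by the inverse law of cosines:
  cos(∠CYQ) = (YC² + YQ² - CQ²) / (2·YC·YQ)
  ∠CYQ = 61.64°

Step 12: From AC = 7.31, AZ = 3.33, CZ = 10, by the inverse law of cosines:
  cos(∠CAZ) = (AC² + AZ² - CZ²) / (2·AC·AZ)
  ∠CAZ = 136.81°

Step 13: From SQ = 11.6, SZ = 7, QZ = 5, by the inverse law of cosines:
  cos(∠QSZ) = (SQ² + SZ² - QZ²) / (2·SQ·SZ)
  ∠QSZ = 12.44°

Step 14: From QP = 13.06, QS = 11.6, PS = 6, by the inverse law of cosines:
  cos(∠PQS) = (QP² + QS² - PS²) / (2·QP·QS)
  ∠PQS = 27.34°

Step 15: From PQ = 13.06, PS = 6, QS = 11.6, by the inverse law of cosines:
  cos(∠QPS) = (PQ² + PS² - QS²) / (2·PQ·PS)
  ∠QPS = 62.66°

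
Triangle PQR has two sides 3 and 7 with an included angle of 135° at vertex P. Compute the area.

Area = (1/2) * PQ * PR * sin(P)
Area = (1/2) * 3 * 7 * sin(135°)
Area = (1/2) * 3 * 7 * sqrt(2)/2
Area = 21*sqrt(2)/4

21*sqrt(2)/4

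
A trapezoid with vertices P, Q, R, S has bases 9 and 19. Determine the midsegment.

The midsegment (median) of a trapezoid connects the midpoints of the non-parallel sides.
Its length is the average of the two bases: (9 + 19) / 2 = 14.

14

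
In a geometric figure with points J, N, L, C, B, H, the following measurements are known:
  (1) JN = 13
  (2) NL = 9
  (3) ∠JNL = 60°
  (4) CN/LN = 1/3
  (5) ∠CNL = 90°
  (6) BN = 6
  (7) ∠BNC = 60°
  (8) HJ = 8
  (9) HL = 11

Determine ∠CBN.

From the given relations: CN = 1/3·LN = 1/3·9 = 3.
Step 1: By the law of cosines on triangle BNC: BC² = 6² + 3² − 2·6·3·cos(60°) = 27, so BC = 3·√3.
Step 2: By the inverse law of cosines on triangle CBN: cos(∠CBN) = ((3·√3)² + 6² − 3²) / (2·3·√3·6) = 54/62.35 = 0.866, so ∠CBN = 30°.

Therefore, the measure of angle ∠CBN = 30°.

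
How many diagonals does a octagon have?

The number of diagonals in an n-gon is n(n - 3)/2.
For n = 8: 8(8 - 3)/2 = 8 × 5 / 2 = 20.

20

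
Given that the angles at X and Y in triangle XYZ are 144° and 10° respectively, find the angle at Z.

Let angle Z = x. Then 144 + 10 + x = 180.
x = 180 - 154 = 26 degrees.

26 degrees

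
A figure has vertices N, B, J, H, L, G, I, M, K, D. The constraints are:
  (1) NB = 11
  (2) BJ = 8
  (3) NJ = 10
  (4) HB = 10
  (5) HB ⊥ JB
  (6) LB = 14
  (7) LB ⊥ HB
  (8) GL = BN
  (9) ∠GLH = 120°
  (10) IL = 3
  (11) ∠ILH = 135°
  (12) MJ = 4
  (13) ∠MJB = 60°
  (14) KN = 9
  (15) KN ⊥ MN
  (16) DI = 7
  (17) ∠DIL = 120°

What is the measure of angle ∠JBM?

Step 1: By the law of cosines on triangle BJM: BM² = 8² + 4² − 2·8·4·cos(60°) = 48, so BM = 4·√3.
Step 2: By the inverse law of cosines on triangle JBM: cos(∠JBM) = (8² + (4·√3)² − 4²) / (2·8·4·√3) = 96/110.85 = 0.866, so ∠JBM = 30°.

Therefore, the measure of angle ∠JBM = 30°.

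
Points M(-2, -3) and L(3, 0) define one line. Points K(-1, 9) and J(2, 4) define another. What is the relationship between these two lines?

Slope of line 1: m1 = (0 - -3)/(3 - -2) = 3/5 = 3/5
Slope of line 2: m2 = (4 - 9)/(2 - -1) = -5/3 = -5/3
m1 * m2 = -1, so perpendicular.

Perpendicular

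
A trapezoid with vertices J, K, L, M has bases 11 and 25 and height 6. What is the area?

Area = (11 + 25) * 6 / 2 = 216 / 2 = 108

108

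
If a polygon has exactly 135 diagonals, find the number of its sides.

Using d = n(n - 3)/2, we solve 135 = n(n - 3)/2.
So n(n - 3) = 270.
Testing n = 18: 18 * 15 = 270 = 270. Correct.
The polygon has 18 sides.

18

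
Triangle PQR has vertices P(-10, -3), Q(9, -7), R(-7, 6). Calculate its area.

Using the Shoelace formula for a triangle:
Area = (1/2)|x0(y1 - y2) + x1(y2 - y0) + x2(y0 - y1)|
Area = (1/2)|-10(-7 - 6) + 9(6 - -3) + -7(-3 - -7)|
Area = (1/2)|130 + 81 + -28|
Area = (1/2)|183|
Area = (1/2)(183)
Area = 183/2

183/2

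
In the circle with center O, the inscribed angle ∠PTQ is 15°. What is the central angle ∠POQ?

The inscribed angle theorem states that a central angle is always twice any inscribed angle that subtends the same arc.
Since the inscribed angle is 15°, the central angle = 2 × 15° = 30°.

30°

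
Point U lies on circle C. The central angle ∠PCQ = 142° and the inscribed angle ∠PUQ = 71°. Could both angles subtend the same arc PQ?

By the inscribed angle theorem, if both angles subtend the same arc, the inscribed angle must be half the central angle.
Half of 142° = 71°, which equals the given inscribed angle of 71°.
Therefore, yes, they correspond to the same arc.

Yes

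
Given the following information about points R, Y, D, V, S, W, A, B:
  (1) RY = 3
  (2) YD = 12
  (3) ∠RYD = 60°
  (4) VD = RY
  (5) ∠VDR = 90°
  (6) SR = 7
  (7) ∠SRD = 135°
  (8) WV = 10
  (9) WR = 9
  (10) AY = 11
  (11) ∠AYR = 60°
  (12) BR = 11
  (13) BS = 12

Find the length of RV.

From the given relations: VD = RY = 3.
Step 1: By the law of cosines on triangle DYR: DR² = 12² + 3² − 2·12·3·cos(60°) = 117, so DR = 3·√13.
Step 2: By the law of cosines on triangle RDV: RV² = (3·√13)² + 3² − 2·3·√13·3·cos(90°) = 126, so RV = 3·√14.

Therefore, the length of RV = 3·√14.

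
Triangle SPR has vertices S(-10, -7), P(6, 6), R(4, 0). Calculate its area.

The Shoelace formula computes the area from vertex coordinates by summing cross products.
For vertices (-10,-7), (6,6), (4,0):
Signed sum = -10*6 - 6*-7 + 6*0 - 4*6 + 4*-7 - -10*0
= -18 + -24 + -28 = -70
Area = (1/2)|-70| = 35.

35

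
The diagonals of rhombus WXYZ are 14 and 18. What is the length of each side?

The diagonals of a rhombus bisect each other at right angles.
Half-diagonals: 14/2 = 7 and 18/2 = 9
side = sqrt(7^2 + 9^2)
side = sqrt(49 + 81)
side = sqrt(130)

sqrt(130)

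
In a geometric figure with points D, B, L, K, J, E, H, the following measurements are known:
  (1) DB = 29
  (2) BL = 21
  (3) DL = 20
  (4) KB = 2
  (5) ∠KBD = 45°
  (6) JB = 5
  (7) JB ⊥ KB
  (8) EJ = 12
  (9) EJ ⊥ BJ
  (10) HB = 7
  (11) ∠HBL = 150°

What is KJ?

Step 1: By the law of cosines on triangle KBJ: KJ² = 2² + 5² − 2·2·5·cos(90°) = 29, so KJ = √29.

Therefore, the length of KJ = √29.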